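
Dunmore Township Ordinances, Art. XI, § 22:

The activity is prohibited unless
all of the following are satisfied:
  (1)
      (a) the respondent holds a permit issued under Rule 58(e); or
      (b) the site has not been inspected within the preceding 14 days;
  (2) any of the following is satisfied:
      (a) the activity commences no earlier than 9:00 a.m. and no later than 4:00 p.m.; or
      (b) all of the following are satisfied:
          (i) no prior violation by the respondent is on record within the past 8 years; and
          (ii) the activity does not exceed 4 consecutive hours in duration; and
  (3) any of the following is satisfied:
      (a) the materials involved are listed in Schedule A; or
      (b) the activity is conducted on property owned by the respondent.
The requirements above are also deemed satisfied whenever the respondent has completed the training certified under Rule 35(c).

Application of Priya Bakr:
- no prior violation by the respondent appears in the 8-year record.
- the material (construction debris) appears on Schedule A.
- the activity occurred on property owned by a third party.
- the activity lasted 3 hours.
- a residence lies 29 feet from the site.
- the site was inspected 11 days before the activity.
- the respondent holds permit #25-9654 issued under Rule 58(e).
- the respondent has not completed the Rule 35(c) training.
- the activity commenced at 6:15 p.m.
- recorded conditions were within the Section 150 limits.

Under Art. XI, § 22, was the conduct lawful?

(a) holds permit — holds.
(b) not (site inspected) — not met.
(1): T OR F → true.
(a) start within hours — not satisfied.
(i) no prior violation — met.
(ii) ≤ 4 hrs duration — holds.
So (b) is satisfied (T AND T).
(2) = F OR T = true.
(a) Schedule A material — holds.
(b) own property — not met.
(3): T OR F → true.
Overall: T AND T AND T → true.
Exception (training certified) — not satisfied.
Result: main true OR exception false → true.

Yes — lawful.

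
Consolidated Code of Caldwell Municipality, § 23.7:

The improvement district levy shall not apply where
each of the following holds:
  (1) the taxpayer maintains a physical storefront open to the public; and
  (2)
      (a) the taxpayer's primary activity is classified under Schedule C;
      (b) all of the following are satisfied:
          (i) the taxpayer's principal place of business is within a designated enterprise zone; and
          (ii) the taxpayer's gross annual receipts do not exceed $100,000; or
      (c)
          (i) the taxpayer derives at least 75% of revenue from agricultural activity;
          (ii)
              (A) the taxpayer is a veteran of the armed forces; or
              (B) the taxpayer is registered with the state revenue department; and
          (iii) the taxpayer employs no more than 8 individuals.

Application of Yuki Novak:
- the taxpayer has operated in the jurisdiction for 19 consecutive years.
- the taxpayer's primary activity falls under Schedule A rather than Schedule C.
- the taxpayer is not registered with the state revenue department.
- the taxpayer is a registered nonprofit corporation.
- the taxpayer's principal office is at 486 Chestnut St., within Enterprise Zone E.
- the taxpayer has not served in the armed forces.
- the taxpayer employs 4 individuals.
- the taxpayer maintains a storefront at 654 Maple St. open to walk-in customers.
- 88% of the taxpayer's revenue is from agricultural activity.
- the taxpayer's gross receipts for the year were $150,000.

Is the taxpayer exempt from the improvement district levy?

No — not exempt.

(1) has storefront — holds.
(a) Schedule C activity — fails.
(i) in enterprise zone — met.
(ii) receipts ≤ $100,000 — fails.
So (b) is not satisfied (T AND F).
(i) ≥75% agricultural — met.
(A) veteran — not satisfied.
(B) state-registered — not satisfied.
(ii) = F OR F = false.
(iii) ≤ 8 employees — satisfied.
(c) = T AND F AND T = false.
So (2) is not satisfied (F OR F OR F).
Overall: T AND F → false.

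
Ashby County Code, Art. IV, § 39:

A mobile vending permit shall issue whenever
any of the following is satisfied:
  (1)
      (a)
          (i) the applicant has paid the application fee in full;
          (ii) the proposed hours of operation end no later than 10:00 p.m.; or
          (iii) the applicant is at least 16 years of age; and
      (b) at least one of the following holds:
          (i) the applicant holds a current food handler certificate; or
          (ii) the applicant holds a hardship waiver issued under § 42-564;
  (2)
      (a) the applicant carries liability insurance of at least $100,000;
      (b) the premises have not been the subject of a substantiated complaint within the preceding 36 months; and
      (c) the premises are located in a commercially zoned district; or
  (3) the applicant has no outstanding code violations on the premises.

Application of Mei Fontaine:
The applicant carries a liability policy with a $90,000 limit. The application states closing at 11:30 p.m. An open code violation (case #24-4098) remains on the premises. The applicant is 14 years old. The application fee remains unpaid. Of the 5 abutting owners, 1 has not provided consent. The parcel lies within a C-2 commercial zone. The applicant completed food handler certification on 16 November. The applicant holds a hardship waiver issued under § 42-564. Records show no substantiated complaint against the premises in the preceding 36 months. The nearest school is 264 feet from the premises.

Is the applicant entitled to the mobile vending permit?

(i) fee paid — fails.
(ii) closes by 10 p.m. — fails.
(iii) age ≥ 16 — not satisfied.
So (a) is not satisfied (F OR F OR F).
(i) food handler cert. — met.
(ii) hardship waiver — holds.
So (b) is satisfied (T OR T).
(1): F AND T → false.
(a) insurance ≥ $100,000 — not met.
(b) no complaint in 36 mo. — satisfied.
(c) commercially zoned — holds.
So (2) is not satisfied (F AND T AND T).
(3) no code violations — fails.
Overall = F OR F OR F = false.

No — denied.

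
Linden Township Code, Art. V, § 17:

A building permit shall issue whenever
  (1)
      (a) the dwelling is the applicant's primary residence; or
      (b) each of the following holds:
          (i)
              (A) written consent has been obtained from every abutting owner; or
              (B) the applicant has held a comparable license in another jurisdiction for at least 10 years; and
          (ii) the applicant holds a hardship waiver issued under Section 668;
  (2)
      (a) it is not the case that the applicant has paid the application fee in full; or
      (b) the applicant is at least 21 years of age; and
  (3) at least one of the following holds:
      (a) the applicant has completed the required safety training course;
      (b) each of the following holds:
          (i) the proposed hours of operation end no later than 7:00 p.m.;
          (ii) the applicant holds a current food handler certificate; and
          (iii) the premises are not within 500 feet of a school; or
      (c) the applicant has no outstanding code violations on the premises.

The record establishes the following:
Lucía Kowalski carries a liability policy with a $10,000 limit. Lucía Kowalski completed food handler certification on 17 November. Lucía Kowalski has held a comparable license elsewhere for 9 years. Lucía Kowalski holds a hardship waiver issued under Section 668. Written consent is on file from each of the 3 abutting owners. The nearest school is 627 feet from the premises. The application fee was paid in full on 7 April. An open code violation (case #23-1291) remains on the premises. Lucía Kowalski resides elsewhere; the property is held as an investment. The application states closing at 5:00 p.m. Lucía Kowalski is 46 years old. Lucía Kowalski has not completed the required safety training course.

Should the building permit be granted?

(a) primary residence — not met.
(A) all abutters consent — satisfied.
(B) prior license ≥ 10 yr — not met.
(i) = T OR F = true.
(ii) hardship waiver — met.
(b): T AND T → true.
(1): F OR T → true.
(a) not (fee paid) — not met.
(b) age ≥ 21 — holds.
(2) = F OR T = true.
(a) safety training — fails.
(i) closes by 7 p.m. — holds.
(ii) food handler cert. — satisfied.
(iii) ≥500 ft from school — holds.
(b) = T AND T AND T = true.
(c) no code violations — not met.
So (3) is satisfied (F OR T OR F).
Overall = T AND T AND T = true.

Yes — granted.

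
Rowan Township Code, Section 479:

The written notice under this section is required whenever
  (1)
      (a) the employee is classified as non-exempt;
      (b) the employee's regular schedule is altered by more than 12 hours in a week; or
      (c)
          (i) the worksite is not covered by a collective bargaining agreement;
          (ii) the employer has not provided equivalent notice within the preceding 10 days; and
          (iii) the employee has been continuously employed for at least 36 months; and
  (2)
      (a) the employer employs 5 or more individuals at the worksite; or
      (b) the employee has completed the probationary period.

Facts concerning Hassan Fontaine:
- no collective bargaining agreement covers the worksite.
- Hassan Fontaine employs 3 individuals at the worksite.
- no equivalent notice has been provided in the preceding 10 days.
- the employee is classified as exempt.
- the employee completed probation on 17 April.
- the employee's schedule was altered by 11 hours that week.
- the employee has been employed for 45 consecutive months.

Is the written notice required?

Yes — required.

(a) non-exempt — fails.
(b) schedule shift > 12h — not met.
(i) no CBA — holds.
(ii) no recent notice — satisfied.
(iii) tenure ≥ 36 mo. — met.
(c): T AND T AND T → true.
(1) = F OR F OR T = true.
(a) ≥ 5 at site — fails.
(b) past probation — met.
(2) = F OR T = true.
So Overall is satisfied (T AND T).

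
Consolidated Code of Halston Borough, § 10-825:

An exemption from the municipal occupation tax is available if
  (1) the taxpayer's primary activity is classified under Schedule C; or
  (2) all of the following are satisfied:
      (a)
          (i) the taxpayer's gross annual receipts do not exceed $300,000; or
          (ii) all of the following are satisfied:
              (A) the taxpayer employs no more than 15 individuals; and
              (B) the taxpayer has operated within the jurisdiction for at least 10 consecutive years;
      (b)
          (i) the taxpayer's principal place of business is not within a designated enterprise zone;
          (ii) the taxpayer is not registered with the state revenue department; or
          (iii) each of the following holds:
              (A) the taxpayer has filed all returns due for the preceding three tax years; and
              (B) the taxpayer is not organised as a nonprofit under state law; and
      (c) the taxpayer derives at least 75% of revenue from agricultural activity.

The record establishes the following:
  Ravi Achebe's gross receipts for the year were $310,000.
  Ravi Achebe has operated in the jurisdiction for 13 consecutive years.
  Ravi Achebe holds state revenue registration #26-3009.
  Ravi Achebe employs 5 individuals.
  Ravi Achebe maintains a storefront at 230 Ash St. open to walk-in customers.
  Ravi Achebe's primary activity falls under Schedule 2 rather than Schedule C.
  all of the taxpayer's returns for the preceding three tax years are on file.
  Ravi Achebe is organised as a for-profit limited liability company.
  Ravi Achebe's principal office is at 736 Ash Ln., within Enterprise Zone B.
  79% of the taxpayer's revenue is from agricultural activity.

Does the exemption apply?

Yes — exempt.

(1) Schedule C activity — not satisfied.
(i) receipts ≤ $300,000 — not met.
(A) ≤ 15 employees — satisfied.
(B) ≥ 10 yrs in jurisdiction — holds.
So (ii) is satisfied (T AND T).
(a) = F OR T = true.
(i) not (in enterprise zone) — not met.
(ii) not (state-registered) — not satisfied.
(A) returns current — met.
(B) not (nonprofit) — holds.
(iii): T AND T → true.
(b): F OR F OR T → true.
(c) ≥75% agricultural — met.
(2) = T AND T AND T = true.
So Overall is satisfied (F OR T).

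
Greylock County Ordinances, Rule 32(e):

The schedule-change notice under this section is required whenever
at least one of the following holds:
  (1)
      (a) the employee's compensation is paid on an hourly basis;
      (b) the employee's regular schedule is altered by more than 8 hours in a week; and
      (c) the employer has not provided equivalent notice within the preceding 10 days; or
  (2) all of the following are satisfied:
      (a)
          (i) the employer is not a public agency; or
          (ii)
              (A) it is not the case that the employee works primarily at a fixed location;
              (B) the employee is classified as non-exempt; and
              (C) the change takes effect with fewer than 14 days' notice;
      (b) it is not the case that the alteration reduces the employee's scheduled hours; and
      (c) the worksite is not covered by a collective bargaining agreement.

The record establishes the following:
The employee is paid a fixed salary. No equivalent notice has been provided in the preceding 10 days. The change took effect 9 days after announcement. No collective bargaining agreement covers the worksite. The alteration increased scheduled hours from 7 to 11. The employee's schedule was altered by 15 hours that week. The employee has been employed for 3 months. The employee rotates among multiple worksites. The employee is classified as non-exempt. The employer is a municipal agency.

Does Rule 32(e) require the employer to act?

(a) hourly-paid — not met.
(b) schedule shift > 8h — met.
(c) no recent notice — holds.
So (1) is not satisfied (F AND T AND T).
(i) not (public agency) — fails.
(A) not (fixed location) — holds.
(B) non-exempt — holds.
(C) < 14 days' notice — holds.
(ii): T AND T AND T → true.
(a) = F OR T = true.
(b) not (hours reduced) — holds.
(c) no CBA — satisfied.
(2) = T AND T AND T = true.
Overall = F OR T = true.

Yes — required.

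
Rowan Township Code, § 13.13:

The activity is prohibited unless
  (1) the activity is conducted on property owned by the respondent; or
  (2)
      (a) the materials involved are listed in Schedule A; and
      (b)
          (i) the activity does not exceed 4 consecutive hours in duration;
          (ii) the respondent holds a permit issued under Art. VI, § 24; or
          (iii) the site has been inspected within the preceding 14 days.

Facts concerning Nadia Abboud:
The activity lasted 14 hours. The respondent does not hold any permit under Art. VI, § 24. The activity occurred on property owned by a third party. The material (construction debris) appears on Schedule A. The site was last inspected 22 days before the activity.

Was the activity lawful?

No — unlawful.

(1) own property — fails.
(a) Schedule A material — satisfied.
(i) ≤ 4 hrs duration — not satisfied.
(ii) holds permit — not met.
(iii) site inspected — fails.
(b) = F OR F OR F = false.
So (2) is not satisfied (T AND F).
Overall = F OR F = false.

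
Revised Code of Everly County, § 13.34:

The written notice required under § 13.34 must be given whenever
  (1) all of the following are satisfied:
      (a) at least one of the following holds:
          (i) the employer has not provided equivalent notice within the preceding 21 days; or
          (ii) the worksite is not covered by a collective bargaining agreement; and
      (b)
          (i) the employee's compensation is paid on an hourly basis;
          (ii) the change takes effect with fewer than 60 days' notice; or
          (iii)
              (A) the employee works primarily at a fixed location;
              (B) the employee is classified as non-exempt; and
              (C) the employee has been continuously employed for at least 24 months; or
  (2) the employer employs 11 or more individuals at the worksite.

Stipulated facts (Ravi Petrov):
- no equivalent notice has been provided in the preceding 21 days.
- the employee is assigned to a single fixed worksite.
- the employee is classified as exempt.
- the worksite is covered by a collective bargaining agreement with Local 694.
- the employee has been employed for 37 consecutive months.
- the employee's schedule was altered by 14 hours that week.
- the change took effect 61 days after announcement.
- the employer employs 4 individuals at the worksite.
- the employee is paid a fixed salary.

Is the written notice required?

(i) no recent notice — met.
(ii) no CBA — not met.
So (a) is satisfied (T OR F).
(i) hourly-paid — not satisfied.
(ii) < 60 days' notice — fails.
(A) fixed location — met.
(B) non-exempt — not met.
(C) tenure ≥ 24 mo. — met.
(iii): T AND F AND T → false.
So (b) is not satisfied (F OR F OR F).
(1) = T AND F = false.
(2) ≥ 11 at site — fails.
So Overall is not satisfied (F OR F).

No — not required.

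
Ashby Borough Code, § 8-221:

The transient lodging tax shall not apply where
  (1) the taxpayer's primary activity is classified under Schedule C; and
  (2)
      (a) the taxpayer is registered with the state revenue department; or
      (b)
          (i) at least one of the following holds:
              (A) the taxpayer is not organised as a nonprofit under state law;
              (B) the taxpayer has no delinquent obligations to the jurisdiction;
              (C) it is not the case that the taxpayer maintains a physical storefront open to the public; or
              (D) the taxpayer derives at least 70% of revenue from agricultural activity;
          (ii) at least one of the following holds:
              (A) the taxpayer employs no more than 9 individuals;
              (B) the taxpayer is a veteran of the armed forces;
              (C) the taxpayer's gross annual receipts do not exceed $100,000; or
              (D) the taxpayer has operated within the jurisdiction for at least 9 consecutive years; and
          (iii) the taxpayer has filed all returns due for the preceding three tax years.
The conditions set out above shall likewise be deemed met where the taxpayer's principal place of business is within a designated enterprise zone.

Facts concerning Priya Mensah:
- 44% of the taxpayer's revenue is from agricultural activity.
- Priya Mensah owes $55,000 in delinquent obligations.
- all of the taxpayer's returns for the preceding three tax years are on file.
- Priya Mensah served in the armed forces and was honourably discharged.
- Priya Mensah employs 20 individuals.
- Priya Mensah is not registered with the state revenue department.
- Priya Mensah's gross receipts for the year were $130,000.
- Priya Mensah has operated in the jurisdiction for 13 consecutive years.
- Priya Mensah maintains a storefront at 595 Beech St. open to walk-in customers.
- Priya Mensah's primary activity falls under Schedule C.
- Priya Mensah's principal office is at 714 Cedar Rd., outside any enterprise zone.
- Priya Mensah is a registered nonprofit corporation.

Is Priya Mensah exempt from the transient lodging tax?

No — not exempt.

(1) Schedule C activity — met.
(a) state-registered — fails.
(A) not (nonprofit) — fails.
(B) no delinquency — not met.
(C) not (has storefront) — not met.
(D) ≥70% agricultural — not satisfied.
(i) = F OR F OR F OR F = false.
(A) ≤ 9 employees — fails.
(B) veteran — met.
(C) receipts ≤ $100,000 — not met.
(D) ≥ 9 yrs in jurisdiction — holds.
(ii) = F OR T OR F OR T = true.
(iii) returns current — satisfied.
(b) = F AND T AND T = false.
(2): F OR F → false.
Overall = T AND F = false.
Exception (in enterprise zone) — not satisfied.
Result: main false OR exception false → false.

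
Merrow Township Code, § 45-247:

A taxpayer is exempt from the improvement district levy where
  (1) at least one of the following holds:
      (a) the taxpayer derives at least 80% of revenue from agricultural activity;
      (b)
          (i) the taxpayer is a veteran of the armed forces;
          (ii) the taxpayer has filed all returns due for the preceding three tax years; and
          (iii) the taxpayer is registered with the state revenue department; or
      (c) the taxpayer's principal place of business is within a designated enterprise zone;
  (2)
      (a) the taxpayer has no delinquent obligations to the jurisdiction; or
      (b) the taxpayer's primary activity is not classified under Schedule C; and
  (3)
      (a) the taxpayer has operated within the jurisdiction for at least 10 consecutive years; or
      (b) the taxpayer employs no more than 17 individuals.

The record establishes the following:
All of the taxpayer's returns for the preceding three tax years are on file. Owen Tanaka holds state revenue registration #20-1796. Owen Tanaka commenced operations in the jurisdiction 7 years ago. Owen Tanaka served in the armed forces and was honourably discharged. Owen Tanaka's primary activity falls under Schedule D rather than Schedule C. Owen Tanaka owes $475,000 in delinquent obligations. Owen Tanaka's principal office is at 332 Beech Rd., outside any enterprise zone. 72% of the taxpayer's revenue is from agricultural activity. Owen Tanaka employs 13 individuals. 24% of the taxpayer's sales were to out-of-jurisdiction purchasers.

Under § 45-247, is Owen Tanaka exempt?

Yes — exempt.

(a) ≥80% agricultural — fails.
(i) veteran — satisfied.
(ii) returns current — met.
(iii) state-registered — met.
(b): T AND T AND T → true.
(c) in enterprise zone — not satisfied.
So (1) is satisfied (F OR T OR F).
(a) no delinquency — not met.
(b) not (Schedule C activity) — met.
(2) = F OR T = true.
(a) ≥ 10 yrs in jurisdiction — not satisfied.
(b) ≤ 17 employees — met.
(3) = F OR T = true.
Overall = T AND T AND T = true.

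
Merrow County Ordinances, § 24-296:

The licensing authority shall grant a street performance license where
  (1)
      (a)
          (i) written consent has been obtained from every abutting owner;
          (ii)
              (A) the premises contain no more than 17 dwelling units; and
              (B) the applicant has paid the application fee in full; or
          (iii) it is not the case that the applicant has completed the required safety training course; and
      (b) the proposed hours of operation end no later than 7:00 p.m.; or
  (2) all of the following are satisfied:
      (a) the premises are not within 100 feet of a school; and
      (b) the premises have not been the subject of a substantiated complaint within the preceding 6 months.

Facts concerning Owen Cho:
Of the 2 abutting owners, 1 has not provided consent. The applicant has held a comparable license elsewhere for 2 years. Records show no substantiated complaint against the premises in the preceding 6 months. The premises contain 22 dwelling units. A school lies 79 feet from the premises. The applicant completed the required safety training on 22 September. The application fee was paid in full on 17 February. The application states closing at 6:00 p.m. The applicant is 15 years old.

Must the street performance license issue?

(i) all abutters consent — not met.
(A) ≤ 17 units — not met.
(B) fee paid — met.
So (ii) is not satisfied (F AND T).
(iii) not (safety training) — fails.
(a) = F OR F OR F = false.
(b) closes by 7 p.m. — holds.
(1): F AND T → false.
(a) ≥100 ft from school — not satisfied.
(b) no complaint in 6 mo. — holds.
So (2) is not satisfied (F AND T).
So Overall is not satisfied (F OR F).

No — denied.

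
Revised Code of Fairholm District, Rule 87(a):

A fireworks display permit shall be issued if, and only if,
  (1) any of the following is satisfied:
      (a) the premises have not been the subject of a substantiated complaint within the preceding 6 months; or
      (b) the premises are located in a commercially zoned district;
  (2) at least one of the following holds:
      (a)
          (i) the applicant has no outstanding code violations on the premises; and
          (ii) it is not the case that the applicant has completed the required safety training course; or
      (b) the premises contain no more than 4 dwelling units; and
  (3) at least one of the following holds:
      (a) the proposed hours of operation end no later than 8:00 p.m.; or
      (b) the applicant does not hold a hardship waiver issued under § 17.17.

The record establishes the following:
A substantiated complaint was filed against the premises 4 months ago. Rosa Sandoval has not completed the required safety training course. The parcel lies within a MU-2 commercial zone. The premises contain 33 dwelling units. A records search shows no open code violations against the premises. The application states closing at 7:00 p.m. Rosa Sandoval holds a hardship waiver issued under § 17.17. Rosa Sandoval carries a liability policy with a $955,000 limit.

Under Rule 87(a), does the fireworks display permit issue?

(a) no complaint in 6 mo. — not satisfied.
(b) commercially zoned — met.
(1): F OR T → true.
(i) no code violations — met.
(ii) not (safety training) — met.
(a) = T AND T = true.
(b) ≤ 4 units — fails.
(2): T OR F → true.
(a) closes by 8 p.m. — holds.
(b) not (hardship waiver) — not satisfied.
So (3) is satisfied (T OR F).
Overall: T AND T AND T → true.

Yes — granted.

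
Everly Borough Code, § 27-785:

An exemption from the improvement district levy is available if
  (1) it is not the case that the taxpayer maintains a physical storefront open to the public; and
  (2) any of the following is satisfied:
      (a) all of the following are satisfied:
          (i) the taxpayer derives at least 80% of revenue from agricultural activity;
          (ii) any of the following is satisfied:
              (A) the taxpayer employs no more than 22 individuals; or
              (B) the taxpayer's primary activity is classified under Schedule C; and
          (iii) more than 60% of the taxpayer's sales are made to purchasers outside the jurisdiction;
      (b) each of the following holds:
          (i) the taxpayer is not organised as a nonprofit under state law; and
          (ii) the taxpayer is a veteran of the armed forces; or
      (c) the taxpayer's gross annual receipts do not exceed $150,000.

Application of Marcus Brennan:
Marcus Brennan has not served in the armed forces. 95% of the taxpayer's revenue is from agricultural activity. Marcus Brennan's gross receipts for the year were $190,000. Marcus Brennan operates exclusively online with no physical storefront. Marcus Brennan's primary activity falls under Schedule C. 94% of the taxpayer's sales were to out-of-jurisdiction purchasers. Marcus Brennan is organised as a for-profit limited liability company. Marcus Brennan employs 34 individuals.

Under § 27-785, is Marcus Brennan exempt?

Yes — exempt.

(1) not (has storefront) — met.
(i) ≥80% agricultural — holds.
(A) ≤ 22 employees — not met.
(B) Schedule C activity — holds.
So (ii) is satisfied (F OR T).
(iii) >60% out-of-jur. sales — satisfied.
So (a) is satisfied (T AND T AND T).
(i) not (nonprofit) — satisfied.
(ii) veteran — not satisfied.
(b) = T AND F = false.
(c) receipts ≤ $150,000 — fails.
So (2) is satisfied (T OR F OR F).
Overall: T AND T → true.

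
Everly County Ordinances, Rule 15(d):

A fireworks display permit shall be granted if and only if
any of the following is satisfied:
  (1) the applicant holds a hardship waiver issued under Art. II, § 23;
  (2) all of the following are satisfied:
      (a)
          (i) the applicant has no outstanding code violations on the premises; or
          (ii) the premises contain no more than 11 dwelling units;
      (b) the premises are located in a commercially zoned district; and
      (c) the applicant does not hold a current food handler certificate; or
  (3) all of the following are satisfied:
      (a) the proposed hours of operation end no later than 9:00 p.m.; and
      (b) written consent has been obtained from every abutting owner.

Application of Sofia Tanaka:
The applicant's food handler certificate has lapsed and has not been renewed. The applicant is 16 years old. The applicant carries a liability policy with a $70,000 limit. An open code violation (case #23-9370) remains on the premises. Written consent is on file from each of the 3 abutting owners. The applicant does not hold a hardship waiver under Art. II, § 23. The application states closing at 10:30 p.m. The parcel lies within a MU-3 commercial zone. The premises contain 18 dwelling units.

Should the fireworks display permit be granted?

No — denied.

(1) hardship waiver — not satisfied.
(i) no code violations — not met.
(ii) ≤ 11 units — not met.
(a): F OR F → false.
(b) commercially zoned — satisfied.
(c) not (food handler cert.) — holds.
(2) = F AND T AND T = false.
(a) closes by 9 p.m. — not met.
(b) all abutters consent — satisfied.
(3): F AND T → false.
So Overall is not satisfied (F OR F OR F).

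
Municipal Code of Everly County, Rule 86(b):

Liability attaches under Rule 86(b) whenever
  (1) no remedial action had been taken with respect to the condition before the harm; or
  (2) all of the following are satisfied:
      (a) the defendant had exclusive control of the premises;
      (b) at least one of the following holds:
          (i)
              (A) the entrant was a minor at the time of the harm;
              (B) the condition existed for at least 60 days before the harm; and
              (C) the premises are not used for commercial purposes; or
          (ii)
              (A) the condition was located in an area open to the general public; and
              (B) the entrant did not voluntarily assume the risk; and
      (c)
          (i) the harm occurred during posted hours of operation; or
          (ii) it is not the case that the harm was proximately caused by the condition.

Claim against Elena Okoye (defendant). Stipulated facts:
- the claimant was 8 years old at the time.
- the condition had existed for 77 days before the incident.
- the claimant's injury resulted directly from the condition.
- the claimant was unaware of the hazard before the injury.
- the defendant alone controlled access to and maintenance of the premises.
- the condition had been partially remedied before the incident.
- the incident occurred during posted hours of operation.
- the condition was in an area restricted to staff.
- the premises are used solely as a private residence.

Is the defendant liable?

(1) no remedial action — not met.
(a) exclusive control — holds.
(A) entrant a minor — holds.
(B) condition ≥60 days old — met.
(C) not (commercial use) — met.
(i): T AND T AND T → true.
(A) public area — fails.
(B) no assumed risk — satisfied.
(ii): F AND T → false.
(b): T OR F → true.
(i) during posted hours — satisfied.
(ii) not (proximate cause) — fails.
So (c) is satisfied (T OR F).
So (2) is satisfied (T AND T AND T).
Overall = F OR T = true.

Yes — liable.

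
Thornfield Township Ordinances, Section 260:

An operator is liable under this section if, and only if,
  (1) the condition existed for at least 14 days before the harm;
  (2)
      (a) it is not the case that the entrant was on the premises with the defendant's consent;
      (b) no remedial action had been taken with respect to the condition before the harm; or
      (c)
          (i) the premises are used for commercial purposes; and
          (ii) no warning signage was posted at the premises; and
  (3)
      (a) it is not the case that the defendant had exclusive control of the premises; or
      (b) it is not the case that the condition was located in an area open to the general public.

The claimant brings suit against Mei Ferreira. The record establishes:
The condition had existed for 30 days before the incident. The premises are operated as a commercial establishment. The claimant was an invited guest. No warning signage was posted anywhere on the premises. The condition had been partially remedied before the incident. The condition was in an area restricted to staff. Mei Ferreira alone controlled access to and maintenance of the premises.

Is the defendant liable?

Yes — liable.

(1) condition ≥14 days old — satisfied.
(a) not (consent to enter) — fails.
(b) no remedial action — not satisfied.
(i) commercial use — holds.
(ii) no signage posted — holds.
(c): T AND T → true.
(2) = F OR F OR T = true.
(a) not (exclusive control) — fails.
(b) not (public area) — holds.
So (3) is satisfied (F OR T).
Overall = T AND T AND T = true.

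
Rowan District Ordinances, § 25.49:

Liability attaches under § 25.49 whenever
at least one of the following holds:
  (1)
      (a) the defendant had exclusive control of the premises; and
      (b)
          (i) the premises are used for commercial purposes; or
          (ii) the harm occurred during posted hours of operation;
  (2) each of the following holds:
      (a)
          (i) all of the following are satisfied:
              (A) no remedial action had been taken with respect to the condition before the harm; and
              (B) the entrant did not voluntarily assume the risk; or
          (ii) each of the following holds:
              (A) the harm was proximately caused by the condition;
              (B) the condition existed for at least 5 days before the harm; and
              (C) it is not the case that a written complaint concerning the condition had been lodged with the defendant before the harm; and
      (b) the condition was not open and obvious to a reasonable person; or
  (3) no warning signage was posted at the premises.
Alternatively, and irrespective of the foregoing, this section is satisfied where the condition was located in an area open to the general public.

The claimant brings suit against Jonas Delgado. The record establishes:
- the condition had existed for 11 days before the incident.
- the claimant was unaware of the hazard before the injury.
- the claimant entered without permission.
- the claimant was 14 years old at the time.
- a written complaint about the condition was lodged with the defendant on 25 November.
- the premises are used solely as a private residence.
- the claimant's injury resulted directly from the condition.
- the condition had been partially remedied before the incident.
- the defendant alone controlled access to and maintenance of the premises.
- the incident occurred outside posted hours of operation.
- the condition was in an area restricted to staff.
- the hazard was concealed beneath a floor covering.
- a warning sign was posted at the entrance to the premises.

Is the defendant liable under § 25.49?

No — not liable.

(a) exclusive control — holds.
(i) commercial use — not satisfied.
(ii) during posted hours — not met.
So (b) is not satisfied (F OR F).
So (1) is not satisfied (T AND F).
(A) no remedial action — fails.
(B) no assumed risk — satisfied.
So (i) is not satisfied (F AND T).
(A) proximate cause — met.
(B) condition ≥5 days old — met.
(C) not (complaint lodged) — not met.
So (ii) is not satisfied (T AND T AND F).
(a): F OR F → false.
(b) not open/obvious — satisfied.
(2) = F AND T = false.
(3) no signage posted — not met.
Overall: F OR F OR F → false.
Exception (public area) — not satisfied.
Result: main false OR exception false → false.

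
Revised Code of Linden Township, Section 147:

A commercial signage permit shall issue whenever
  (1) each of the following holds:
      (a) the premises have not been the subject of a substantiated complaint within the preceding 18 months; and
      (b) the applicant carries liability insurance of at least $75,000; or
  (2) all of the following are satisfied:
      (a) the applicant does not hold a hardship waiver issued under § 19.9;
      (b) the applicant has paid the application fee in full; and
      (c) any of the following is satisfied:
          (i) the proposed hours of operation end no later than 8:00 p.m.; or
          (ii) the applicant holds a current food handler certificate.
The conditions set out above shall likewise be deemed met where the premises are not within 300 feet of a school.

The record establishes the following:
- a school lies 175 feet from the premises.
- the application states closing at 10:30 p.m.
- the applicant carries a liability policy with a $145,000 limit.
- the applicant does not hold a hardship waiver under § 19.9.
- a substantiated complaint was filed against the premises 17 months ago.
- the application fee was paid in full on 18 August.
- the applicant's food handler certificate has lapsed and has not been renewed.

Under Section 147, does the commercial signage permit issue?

(a) no complaint in 18 mo. — not satisfied.
(b) insurance ≥ $75,000 — satisfied.
(1): F AND T → false.
(a) not (hardship waiver) — satisfied.
(b) fee paid — satisfied.
(i) closes by 8 p.m. — fails.
(ii) food handler cert. — not met.
(c): F OR F → false.
(2): T AND T AND F → false.
Overall = F OR F = false.
Exception (≥300 ft from school) — not satisfied.
Result: main false OR exception false → false.

No — denied.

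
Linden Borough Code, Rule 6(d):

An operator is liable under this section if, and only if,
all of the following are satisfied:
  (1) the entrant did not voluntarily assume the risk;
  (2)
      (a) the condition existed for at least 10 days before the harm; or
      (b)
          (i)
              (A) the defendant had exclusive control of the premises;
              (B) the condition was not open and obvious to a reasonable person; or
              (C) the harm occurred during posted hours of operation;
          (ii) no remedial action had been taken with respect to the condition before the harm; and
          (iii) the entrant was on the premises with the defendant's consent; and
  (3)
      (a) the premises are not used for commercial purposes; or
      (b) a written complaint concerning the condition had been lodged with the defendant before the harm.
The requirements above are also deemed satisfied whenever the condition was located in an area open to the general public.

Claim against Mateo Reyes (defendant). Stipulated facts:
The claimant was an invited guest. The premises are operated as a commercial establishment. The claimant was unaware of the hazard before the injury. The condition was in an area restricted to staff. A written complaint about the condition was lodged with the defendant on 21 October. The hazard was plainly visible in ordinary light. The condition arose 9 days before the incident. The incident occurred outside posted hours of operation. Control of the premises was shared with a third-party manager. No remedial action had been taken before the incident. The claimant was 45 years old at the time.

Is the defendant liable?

(1) no assumed risk — holds.
(a) condition ≥10 days old — not satisfied.
(A) exclusive control — not satisfied.
(B) not open/obvious — not satisfied.
(C) during posted hours — not satisfied.
(i) = F OR F OR F = false.
(ii) no remedial action — holds.
(iii) consent to enter — met.
So (b) is not satisfied (F AND T AND T).
So (2) is not satisfied (F OR F).
(a) not (commercial use) — not satisfied.
(b) complaint lodged — holds.
(3): F OR T → true.
Overall = T AND F AND T = false.
Exception (public area) — not satisfied.
Result: main false OR exception false → false.

No — not liable.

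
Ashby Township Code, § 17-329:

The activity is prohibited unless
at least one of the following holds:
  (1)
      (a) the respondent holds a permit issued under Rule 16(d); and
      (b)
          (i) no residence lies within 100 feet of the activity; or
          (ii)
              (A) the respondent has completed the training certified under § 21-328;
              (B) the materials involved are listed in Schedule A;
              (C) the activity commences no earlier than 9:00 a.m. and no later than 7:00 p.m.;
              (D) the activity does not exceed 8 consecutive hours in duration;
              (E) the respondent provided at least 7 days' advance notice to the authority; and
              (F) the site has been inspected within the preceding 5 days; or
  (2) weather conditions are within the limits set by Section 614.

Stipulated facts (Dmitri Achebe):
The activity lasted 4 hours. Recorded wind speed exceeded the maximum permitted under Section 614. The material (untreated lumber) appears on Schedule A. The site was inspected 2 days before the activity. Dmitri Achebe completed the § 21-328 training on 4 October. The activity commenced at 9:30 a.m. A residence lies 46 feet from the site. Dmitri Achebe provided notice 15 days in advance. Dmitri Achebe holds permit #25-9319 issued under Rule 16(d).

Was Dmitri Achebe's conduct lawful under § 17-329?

(a) holds permit — met.
(i) no residence in 100 ft — not met.
(A) training certified — holds.
(B) Schedule A material — satisfied.
(C) start within hours — holds.
(D) ≤ 8 hrs duration — met.
(E) ≥7 days' notice — holds.
(F) site inspected — satisfied.
So (ii) is satisfied (T AND T AND T AND T AND T AND T).
So (b) is satisfied (F OR T).
So (1) is satisfied (T AND T).
(2) weather ok — not satisfied.
So Overall is satisfied (T OR F).

Yes — lawful.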